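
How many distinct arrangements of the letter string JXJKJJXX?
8! / (3! × 1! × 4!) = 280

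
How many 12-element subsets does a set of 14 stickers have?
C(14,12) = 14!/(12!×2!) = 91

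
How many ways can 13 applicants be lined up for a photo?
13! = 6227020800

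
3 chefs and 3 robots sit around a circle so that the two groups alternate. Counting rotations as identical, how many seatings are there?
Fix one of the chefs: (3-1)! ways for the remaining chefs, × 3! ways for the robots = 2 × 6 = 12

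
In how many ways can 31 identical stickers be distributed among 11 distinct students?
C(31+11-1, 11-1) = C(41, 10) = 1121099408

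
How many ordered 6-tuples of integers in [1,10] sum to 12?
Coefficient of x^12 in (x + x² + ... + x^10)^6. By inclusion-exclusion on dice exceeding 10: Σ_j (-1)^j C(6,j)·C(12-1-10j, 5) = C(6,0)·C(11,5) = 1·462 = 462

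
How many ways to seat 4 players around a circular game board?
Circular: fix one position, arrange the rest. (4-1)! = 6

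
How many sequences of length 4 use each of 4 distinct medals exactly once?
4! = 24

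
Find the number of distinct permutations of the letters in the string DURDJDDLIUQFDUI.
15! / (5! × 1! × 2! × 1! × 1! × 1! × 1! × 3!) = 908107200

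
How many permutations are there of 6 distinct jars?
6! = 720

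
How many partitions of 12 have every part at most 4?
Let r_j(i) = number of partitions of i into parts ≤ j, for i = 0..12. r_1(i) = 1 for all i; r_j(i) = r_{j-1}(i) + r_j(i-j). Rows j = 2..4: ≤2: 1 1 2 2 3 3 4 4 5 5 6 6 7; ≤3: 1 1 2 3 4 5 7 8 10 12 14 16 19; ≤4: 1 1 2 3 5 6 9 11 15 18 23 27 34. r_4(12) = 34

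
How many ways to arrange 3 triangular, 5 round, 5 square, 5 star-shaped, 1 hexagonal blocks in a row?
19! / (3! × 5! × 5! × 5! × 1!) = 11732745024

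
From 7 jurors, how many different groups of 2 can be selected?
C(7,2) = 7!/(2!×5!) = 21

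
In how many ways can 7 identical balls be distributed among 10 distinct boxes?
C(7+10-1, 10-1) = C(16, 9) = 11440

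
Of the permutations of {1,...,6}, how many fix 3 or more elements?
Exactly j fixed points: C(6,j)·!(6-j); sum over j ≥ 3 (derangement numbers via !m = (m-1)·(!(m-1) + !(m-2)): !0..!3 = 1, 0, 1, 2). Σ_{j=3}^{6} C(6,j)·!(6-j) = C(6,3)·!3 + C(6,4)·!2 + C(6,5)·!1 + C(6,6)·!0 = 20·2 + 15·1 + 6·0 + 1·1 = 56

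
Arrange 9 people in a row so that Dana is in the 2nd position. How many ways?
Fix one position: (9-1)! = 40320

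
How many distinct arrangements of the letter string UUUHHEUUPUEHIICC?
16! / (3! × 2! × 1! × 2! × 2! × 6!) = 605404800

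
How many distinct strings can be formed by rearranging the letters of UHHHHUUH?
8! / (5! × 3!) = 56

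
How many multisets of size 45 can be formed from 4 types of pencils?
C(45+4-1, 4-1) = C(48, 3) = 17296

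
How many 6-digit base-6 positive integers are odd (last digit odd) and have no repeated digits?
Last∈{1,3,5}. Last=0: 0. Last nonzero: 3×4×P(4,4) = 288. Total = 288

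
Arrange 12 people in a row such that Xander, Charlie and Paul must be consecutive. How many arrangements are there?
Treat the 3 as one block: (12-3+1)! × 3! = 3628800 × 6 = 21772800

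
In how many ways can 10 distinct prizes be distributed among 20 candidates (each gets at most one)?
P(20,10) = 20!/(20-10)! = 670442572800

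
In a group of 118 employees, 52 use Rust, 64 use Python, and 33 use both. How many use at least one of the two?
|A∪B| = |A| + |B| - |A∩B| = 52 + 64 - 33 = 83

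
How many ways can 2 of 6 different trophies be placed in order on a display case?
P(6,2) = 6!/(6-2)! = 30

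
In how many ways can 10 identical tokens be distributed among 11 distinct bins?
C(10+11-1, 11-1) = C(20, 10) = 184756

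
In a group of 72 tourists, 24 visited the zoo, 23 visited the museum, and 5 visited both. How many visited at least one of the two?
|A∪B| = |A| + |B| - |A∩B| = 24 + 23 - 5 = 42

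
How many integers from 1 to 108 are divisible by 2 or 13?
⌊108/2⌋ + ⌊108/13⌋ - ⌊108/26⌋ = 54 + 8 - 4 = 58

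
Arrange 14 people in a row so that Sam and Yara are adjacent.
Treat as block: (14-1)! × 2! = 6227020800 × 2 = 12454041600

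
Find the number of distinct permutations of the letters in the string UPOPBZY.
7! / (1! × 1! × 1! × 2! × 1! × 1!) = 2520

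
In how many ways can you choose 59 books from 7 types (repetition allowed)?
C(59+7-1, 7-1) = C(65, 6) = 82598880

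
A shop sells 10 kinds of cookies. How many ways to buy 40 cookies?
C(40+10-1, 10-1) = C(49, 9) = 2054455634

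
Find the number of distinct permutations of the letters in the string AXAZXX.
6! / (2! × 1! × 3!) = 60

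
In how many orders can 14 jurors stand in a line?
14! = 87178291200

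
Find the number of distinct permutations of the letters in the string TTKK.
4! / (2! × 2!) = 6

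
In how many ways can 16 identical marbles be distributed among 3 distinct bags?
C(16+3-1, 3-1) = C(18, 2) = 153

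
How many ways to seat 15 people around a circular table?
Circular: fix one position, arrange the rest. (15-1)! = 87178291200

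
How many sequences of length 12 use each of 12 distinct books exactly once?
12! = 479001600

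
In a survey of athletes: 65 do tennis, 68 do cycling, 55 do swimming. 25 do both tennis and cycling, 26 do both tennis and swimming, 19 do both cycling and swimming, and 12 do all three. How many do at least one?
|A∪B∪C| = 65+68+55-25-26-19+12 = 130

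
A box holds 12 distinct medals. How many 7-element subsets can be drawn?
C(12,7) = 12!/(7!×5!) = 792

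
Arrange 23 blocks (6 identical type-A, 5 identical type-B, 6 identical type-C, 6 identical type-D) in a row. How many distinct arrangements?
23! / (6! × 5! × 6! × 6!) = 577185873264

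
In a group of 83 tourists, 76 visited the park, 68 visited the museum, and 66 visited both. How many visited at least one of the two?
|A∪B| = |A| + |B| - |A∩B| = 76 + 68 - 66 = 78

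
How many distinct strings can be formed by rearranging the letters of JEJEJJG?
7! / (4! × 1! × 2!) = 105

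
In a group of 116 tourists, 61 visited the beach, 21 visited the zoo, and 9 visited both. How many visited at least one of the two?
|A∪B| = |A| + |B| - |A∩B| = 61 + 21 - 9 = 73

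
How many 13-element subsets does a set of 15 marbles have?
C(15,13) = 15!/(13!×2!) = 105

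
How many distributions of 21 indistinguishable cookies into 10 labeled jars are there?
C(21+10-1, 10-1) = C(30, 9) = 14307150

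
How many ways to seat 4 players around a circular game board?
Circular: fix one position, arrange the rest. (4-1)! = 6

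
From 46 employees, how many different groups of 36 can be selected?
C(46,36) = 46!/(36!×10!) = 4076350421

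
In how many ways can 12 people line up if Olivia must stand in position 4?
Fix one position: (12-1)! = 39916800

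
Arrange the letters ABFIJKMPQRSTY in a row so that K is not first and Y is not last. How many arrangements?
By inclusion-exclusion: 13! - 2×(13-1)! + (13-2)! = 6227020800 - 958003200 + 39916800 = 5308934400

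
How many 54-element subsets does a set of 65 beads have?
C(65,54) = 65!/(54!×11!) = 895068996640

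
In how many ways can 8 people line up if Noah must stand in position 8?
Fix one position: (8-1)! = 5040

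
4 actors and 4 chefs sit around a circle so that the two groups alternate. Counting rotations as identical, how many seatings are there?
Fix one of the actors: (4-1)! ways for the remaining actors, × 4! ways for the chefs = 6 × 24 = 144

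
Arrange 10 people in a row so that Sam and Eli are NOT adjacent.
Total - adjacent = 10! - (10-1)!×2 = 3628800 - 725760 = 2903040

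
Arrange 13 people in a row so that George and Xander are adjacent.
Treat as block: (13-1)! × 2! = 479001600 × 2 = 958003200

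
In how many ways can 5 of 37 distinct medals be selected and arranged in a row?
P(37,5) = 37!/(37-5)! = 52307640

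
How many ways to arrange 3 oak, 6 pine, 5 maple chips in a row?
14! / (3! × 6! × 5!) = 168168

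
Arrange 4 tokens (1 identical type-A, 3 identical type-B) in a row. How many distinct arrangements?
4! / (1! × 3!) = 4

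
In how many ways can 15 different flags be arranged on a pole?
15! = 1307674368000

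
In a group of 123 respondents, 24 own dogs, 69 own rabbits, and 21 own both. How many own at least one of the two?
|A∪B| = |A| + |B| - |A∩B| = 24 + 69 - 21 = 72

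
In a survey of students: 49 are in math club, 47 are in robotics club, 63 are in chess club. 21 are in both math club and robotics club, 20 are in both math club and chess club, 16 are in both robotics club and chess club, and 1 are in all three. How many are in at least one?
|A∪B∪C| = 49+47+63-21-20-16+1 = 103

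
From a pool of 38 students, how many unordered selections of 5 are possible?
C(38,5) = 38!/(5!×33!) = 501942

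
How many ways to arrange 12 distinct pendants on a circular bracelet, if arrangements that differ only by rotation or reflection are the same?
(12-1)!/2 = 39916800/2 = 19958400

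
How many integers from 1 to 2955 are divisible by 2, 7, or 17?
⌊2955/2⌋+⌊2955/7⌋+⌊2955/17⌋ - ⌊2955/14⌋-⌊2955/34⌋-⌊2955/119⌋ + ⌊2955/238⌋ = 1477+422+173 - 211-86-24 + 12 = 1763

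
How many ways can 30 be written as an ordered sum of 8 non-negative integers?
C(30+8-1, 8-1) = C(37, 7) = 10295472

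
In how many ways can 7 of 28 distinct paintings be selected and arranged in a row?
P(28,7) = 28!/(28-7)! = 5967561600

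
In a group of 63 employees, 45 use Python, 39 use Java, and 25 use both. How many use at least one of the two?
|A∪B| = |A| + |B| - |A∩B| = 45 + 39 - 25 = 59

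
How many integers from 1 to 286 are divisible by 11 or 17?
⌊286/11⌋ + ⌊286/17⌋ - ⌊286/187⌋ = 26 + 16 - 1 = 41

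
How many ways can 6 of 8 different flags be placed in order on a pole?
P(8,6) = 8!/(8-6)! = 20160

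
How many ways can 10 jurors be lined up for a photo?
10! = 3628800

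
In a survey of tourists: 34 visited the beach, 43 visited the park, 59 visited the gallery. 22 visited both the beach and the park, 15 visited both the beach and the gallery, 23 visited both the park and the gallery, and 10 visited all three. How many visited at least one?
|A∪B∪C| = 34+43+59-22-15-23+10 = 86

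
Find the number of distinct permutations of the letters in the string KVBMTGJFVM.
10! / (1! × 1! × 2! × 2! × 1! × 1! × 1! × 1!) = 907200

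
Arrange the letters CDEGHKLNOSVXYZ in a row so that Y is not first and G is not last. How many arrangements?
By inclusion-exclusion: 14! - 2×(14-1)! + (14-2)! = 87178291200 - 12454041600 + 479001600 = 75203251200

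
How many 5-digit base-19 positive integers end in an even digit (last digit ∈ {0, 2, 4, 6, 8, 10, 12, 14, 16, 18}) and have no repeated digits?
Last∈{0,2,4,6,8,10,12,14,16,18}. Last=0: 73440. Last nonzero: 9×17×P(17,3) = 624240. Total = 697680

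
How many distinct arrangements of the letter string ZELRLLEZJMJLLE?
14! / (2! × 1! × 2! × 1! × 3! × 5!) = 30270240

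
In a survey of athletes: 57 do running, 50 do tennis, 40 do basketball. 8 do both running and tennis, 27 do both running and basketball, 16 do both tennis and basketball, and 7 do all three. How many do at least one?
|A∪B∪C| = 57+50+40-8-27-16+7 = 103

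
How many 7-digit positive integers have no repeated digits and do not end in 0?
Last digit: 9 nonzero choices. First digit: 8 (nonzero, ≠last). Middle 5: P(8,5) = 6720. Total = 483840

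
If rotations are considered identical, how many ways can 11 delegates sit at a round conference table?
Circular: fix one position, arrange the rest. (11-1)! = 3628800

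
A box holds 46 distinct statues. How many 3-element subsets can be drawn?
C(46,3) = 46!/(3!×43!) = 15180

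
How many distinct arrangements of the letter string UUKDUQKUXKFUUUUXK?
17! / (2! × 1! × 8! × 1! × 4! × 1!) = 183783600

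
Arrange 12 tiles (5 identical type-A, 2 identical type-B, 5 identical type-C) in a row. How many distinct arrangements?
12! / (5! × 2! × 5!) = 16632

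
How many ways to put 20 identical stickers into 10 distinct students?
C(20+10-1, 10-1) = C(29, 9) = 10015005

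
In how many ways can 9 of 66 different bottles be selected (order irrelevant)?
C(66,9) = 66!/(9!×57!) = 37014131440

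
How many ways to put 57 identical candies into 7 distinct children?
C(57+7-1, 7-1) = C(63, 6) = 67945521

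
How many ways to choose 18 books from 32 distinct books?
C(32,18) = 32!/(18!×14!) = 471435600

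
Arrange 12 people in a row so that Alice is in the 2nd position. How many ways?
Fix one position: (12-1)! = 39916800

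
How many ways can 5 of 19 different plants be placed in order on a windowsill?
P(19,5) = 19!/(19-5)! = 1395360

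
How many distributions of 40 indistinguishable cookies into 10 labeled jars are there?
C(40+10-1, 10-1) = C(49, 9) = 2054455634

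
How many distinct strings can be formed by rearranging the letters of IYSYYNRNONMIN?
13! / (3! × 4! × 1! × 1! × 1! × 2! × 1!) = 21621600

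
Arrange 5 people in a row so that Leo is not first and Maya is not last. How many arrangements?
By inclusion-exclusion: 5! - 2×(5-1)! + (5-2)! = 120 - 48 + 6 = 78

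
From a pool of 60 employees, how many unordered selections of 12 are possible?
C(60,12) = 60!/(12!×48!) = 1399358844975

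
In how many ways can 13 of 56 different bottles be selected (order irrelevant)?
C(56,13) = 56!/(13!×43!) = 1889912732400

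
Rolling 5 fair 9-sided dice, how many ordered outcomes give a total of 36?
Coefficient of x^36 in (x + x² + ... + x^9)^5. By inclusion-exclusion on dice exceeding 9: Σ_j (-1)^j C(5,j)·C(36-1-9j, 4) = C(5,0)·C(35,4) - C(5,1)·C(26,4) + C(5,2)·C(17,4) - C(5,3)·C(8,4) = 1·52360 - 5·14950 + 10·2380 - 10·70 = 710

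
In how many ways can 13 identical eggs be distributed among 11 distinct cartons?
C(13+11-1, 11-1) = C(23, 10) = 1144066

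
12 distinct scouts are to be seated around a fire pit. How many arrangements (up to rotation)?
Circular: fix one position, arrange the rest. (12-1)! = 39916800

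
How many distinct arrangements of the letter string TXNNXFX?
7! / (1! × 2! × 3! × 1!) = 420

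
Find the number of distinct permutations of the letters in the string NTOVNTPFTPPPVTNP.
16! / (4! × 1! × 1! × 3! × 2! × 5!) = 605404800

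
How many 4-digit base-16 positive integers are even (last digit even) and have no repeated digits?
Last∈{0,2,4,6,8,10,12,14}. Last=0: 2730. Last nonzero: 7×14×P(14,2) = 17836. Total = 20566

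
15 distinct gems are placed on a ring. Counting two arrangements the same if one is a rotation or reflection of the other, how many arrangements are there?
(15-1)!/2 = 87178291200/2 = 43589145600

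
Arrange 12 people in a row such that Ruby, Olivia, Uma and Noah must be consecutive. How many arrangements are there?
Treat the 4 as one block: (12-4+1)! × 4! = 362880 × 24 = 8709120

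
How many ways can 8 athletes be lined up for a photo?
8! = 40320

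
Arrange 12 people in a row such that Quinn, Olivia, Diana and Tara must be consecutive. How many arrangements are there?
Treat the 4 as one block: (12-4+1)! × 4! = 362880 × 24 = 8709120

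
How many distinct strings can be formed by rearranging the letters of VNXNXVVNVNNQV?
13! / (1! × 5! × 5! × 2!) = 216216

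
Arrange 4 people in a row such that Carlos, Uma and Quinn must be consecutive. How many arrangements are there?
Treat the 3 as one block: (4-3+1)! × 3! = 2 × 6 = 12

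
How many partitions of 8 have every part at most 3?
Let r_j(i) = number of partitions of i into parts ≤ j, for i = 0..8. r_1(i) = 1 for all i; r_j(i) = r_{j-1}(i) + r_j(i-j). Rows j = 2..3: ≤2: 1 1 2 2 3 3 4 4 5; ≤3: 1 1 2 3 4 5 7 8 10. r_3(8) = 10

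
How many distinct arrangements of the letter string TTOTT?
5! / (1! × 4!) = 5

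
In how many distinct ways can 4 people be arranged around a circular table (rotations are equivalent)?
Circular: fix one position, arrange the rest. (4-1)! = 6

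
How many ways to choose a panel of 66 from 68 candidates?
C(68,66) = 68!/(66!×2!) = 2278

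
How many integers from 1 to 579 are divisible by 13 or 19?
⌊579/13⌋ + ⌊579/19⌋ - ⌊579/247⌋ = 44 + 30 - 2 = 72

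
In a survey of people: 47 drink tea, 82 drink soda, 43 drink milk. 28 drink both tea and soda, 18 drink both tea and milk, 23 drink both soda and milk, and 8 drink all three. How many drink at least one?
|A∪B∪C| = 47+82+43-28-18-23+8 = 111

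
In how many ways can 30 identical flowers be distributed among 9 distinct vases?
C(30+9-1, 9-1) = C(38, 8) = 48903492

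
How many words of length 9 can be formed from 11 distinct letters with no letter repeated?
P(11,9) = 11!/(11-9)! = 19958400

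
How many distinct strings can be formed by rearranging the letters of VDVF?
4! / (2! × 1! × 1!) = 12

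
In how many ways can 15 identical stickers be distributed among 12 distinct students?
C(15+12-1, 12-1) = C(26, 11) = 7726160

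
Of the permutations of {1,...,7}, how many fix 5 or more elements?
Exactly j fixed points: C(7,j)·!(7-j); sum over j ≥ 5 (derangement numbers via !m = (m-1)·(!(m-1) + !(m-2)): !0..!2 = 1, 0, 1). Σ_{j=5}^{7} C(7,j)·!(7-j) = C(7,5)·!2 + C(7,6)·!1 + C(7,7)·!0 = 21·1 + 7·0 + 1·1 = 22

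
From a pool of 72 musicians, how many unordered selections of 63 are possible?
C(72,63) = 72!/(63!×9!) = 85113005120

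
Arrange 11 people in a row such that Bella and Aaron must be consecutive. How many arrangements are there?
Treat the 2 as one block: (11-2+1)! × 2! = 3628800 × 2 = 7257600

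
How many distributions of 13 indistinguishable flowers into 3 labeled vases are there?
C(13+3-1, 3-1) = C(15, 2) = 105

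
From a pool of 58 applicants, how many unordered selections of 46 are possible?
C(58,46) = 58!/(46!×12!) = 891794789340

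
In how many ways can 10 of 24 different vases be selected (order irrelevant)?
C(24,10) = 24!/(10!×14!) = 1961256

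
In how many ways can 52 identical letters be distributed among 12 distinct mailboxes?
C(52+12-1, 12-1) = C(63, 11) = 615790256823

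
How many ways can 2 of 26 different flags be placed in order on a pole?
P(26,2) = 26!/(26-2)! = 650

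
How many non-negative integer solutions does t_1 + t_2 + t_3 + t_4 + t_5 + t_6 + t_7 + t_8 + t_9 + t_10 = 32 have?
C(32+10-1, 10-1) = C(41, 9) = 350343565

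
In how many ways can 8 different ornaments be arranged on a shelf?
8! = 40320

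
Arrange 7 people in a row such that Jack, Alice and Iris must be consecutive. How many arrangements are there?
Treat the 3 as one block: (7-3+1)! × 3! = 120 × 6 = 720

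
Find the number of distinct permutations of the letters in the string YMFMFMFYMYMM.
12! / (6! × 3! × 3!) = 18480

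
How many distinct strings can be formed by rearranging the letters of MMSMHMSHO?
9! / (2! × 4! × 1! × 2!) = 3780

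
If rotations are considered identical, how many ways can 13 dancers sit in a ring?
Circular: fix one position, arrange the rest. (13-1)! = 479001600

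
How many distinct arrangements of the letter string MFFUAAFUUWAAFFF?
15! / (4! × 1! × 6! × 3! × 1!) = 12612600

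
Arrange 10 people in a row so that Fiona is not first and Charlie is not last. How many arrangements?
By inclusion-exclusion: 10! - 2×(10-1)! + (10-2)! = 3628800 - 725760 + 40320 = 2943360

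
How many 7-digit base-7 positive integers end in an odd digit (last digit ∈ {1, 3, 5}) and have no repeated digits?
Last∈{1,3,5}. Last=0: 0. Last nonzero: 3×5×P(5,5) = 1800. Total = 1800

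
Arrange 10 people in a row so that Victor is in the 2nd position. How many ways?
Fix one position: (10-1)! = 362880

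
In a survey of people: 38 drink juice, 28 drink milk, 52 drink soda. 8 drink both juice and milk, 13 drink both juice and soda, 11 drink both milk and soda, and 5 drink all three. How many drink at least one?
|A∪B∪C| = 38+28+52-8-13-11+5 = 91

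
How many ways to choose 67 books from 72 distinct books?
C(72,67) = 72!/(67!×5!) = 13991544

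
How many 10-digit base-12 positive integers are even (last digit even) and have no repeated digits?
Last∈{0,2,4,6,8,10}. Last=0: 19958400. Last nonzero: 5×10×P(10,8) = 90720000. Total = 110678400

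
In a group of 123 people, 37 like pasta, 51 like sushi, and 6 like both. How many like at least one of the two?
|A∪B| = |A| + |B| - |A∩B| = 37 + 51 - 6 = 82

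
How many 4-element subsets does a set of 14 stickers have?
C(14,4) = 14!/(4!×10!) = 1001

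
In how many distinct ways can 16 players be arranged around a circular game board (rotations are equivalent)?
Circular: fix one position, arrange the rest. (16-1)! = 1307674368000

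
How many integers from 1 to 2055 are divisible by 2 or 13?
⌊2055/2⌋ + ⌊2055/13⌋ - ⌊2055/26⌋ = 1027 + 158 - 79 = 1106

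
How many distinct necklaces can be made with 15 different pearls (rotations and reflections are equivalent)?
(15-1)!/2 = 87178291200/2 = 43589145600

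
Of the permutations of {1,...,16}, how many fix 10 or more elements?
Exactly j fixed points: C(16,j)·!(16-j); sum over j ≥ 10 (derangement numbers via !m = (m-1)·(!(m-1) + !(m-2)): !0..!6 = 1, 0, 1, 2, 9, 44, 265). Σ_{j=10}^{16} C(16,j)·!(16-j) = C(16,10)·!6 + C(16,11)·!5 + C(16,12)·!4 + C(16,13)·!3 + C(16,14)·!2 + C(16,15)·!1 + C(16,16)·!0 = 8008·265 + 4368·44 + 1820·9 + 560·2 + 120·1 + 16·0 + 1·1 = 2331933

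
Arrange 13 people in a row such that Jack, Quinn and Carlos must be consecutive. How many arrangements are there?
Treat the 3 as one block: (13-3+1)! × 3! = 39916800 × 6 = 239500800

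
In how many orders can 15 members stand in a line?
15! = 1307674368000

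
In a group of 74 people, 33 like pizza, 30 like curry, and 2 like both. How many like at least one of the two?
|A∪B| = |A| + |B| - |A∩B| = 33 + 30 - 2 = 61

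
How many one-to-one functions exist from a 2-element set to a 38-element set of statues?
P(38,2) = 38!/(38-2)! = 1406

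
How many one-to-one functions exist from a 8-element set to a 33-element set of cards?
P(33,8) = 33!/(33-8)! = 559809169920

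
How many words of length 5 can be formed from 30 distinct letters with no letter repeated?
P(30,5) = 30!/(30-5)! = 17100720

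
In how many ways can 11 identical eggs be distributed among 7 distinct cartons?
C(11+7-1, 7-1) = C(17, 6) = 12376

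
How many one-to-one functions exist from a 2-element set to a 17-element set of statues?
P(17,2) = 17!/(17-2)! = 272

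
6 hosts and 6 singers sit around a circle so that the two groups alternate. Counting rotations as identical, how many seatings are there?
Fix one of the hosts: (6-1)! ways for the remaining hosts, × 6! ways for the singers = 120 × 720 = 86400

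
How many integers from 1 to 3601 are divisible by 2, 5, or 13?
⌊3601/2⌋+⌊3601/5⌋+⌊3601/13⌋ - ⌊3601/10⌋-⌊3601/26⌋-⌊3601/65⌋ + ⌊3601/130⌋ = 1800+720+277 - 360-138-55 + 27 = 2271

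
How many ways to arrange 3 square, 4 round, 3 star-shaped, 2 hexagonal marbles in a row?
12! / (3! × 4! × 3! × 2!) = 277200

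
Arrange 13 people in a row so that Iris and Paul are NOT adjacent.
Total - adjacent = 13! - (13-1)!×2 = 6227020800 - 958003200 = 5269017600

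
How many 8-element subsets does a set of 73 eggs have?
C(73,8) = 73!/(8!×65!) = 13442126049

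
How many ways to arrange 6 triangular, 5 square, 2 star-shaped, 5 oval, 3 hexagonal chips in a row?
21! / (6! × 5! × 2! × 5! × 3!) = 410646075840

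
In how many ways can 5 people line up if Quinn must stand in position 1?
Fix one position: (5-1)! = 24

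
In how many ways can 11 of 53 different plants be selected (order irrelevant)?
C(53,11) = 53!/(11!×42!) = 76223753060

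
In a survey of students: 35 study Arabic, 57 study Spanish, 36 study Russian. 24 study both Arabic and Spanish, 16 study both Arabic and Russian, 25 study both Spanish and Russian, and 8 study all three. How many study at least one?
|A∪B∪C| = 35+57+36-24-16-25+8 = 71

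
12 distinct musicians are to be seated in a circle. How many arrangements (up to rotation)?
Circular: fix one position, arrange the rest. (12-1)! = 39916800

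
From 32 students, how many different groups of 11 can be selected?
C(32,11) = 32!/(11!×21!) = 129024480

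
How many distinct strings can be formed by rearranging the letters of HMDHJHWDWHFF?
12! / (1! × 1! × 2! × 4! × 2! × 2!) = 2494800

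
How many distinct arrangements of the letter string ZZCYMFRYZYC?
11! / (3! × 1! × 2! × 3! × 1! × 1!) = 554400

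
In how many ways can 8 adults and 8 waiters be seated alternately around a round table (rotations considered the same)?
Fix one of the adults: (8-1)! ways for the remaining adults, × 8! ways for the waiters = 5040 × 40320 = 203212800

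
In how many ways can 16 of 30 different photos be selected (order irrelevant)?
C(30,16) = 30!/(16!×14!) = 145422675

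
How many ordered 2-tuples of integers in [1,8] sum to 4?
Coefficient of x^4 in (x + x² + ... + x^8)^2. By inclusion-exclusion on dice exceeding 8: Σ_j (-1)^j C(2,j)·C(4-1-8j, 1) = C(2,0)·C(3,1) = 1·3 = 3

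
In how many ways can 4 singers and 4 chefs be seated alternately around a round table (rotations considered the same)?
Fix one of the singers: (4-1)! ways for the remaining singers, × 4! ways for the chefs = 6 × 24 = 144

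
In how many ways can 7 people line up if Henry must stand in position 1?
Fix one position: (7-1)! = 720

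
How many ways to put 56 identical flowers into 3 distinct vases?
C(56+3-1, 3-1) = C(58, 2) = 1653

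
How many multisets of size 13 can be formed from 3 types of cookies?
C(13+3-1, 3-1) = C(15, 2) = 105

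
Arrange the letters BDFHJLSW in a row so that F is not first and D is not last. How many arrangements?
By inclusion-exclusion: 8! - 2×(8-1)! + (8-2)! = 40320 - 10080 + 720 = 30960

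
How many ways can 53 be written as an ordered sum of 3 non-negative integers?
C(53+3-1, 3-1) = C(55, 2) = 1485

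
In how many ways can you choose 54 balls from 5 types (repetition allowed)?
C(54+5-1, 5-1) = C(58, 4) = 424270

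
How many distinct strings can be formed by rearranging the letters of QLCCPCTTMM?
10! / (2! × 1! × 1! × 1! × 3! × 2!) = 151200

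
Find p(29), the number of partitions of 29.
Pentagonal recurrence p(n) = p(n-1) + p(n-2) - p(n-5) - p(n-7) + p(n-12) + p(n-15) - ... gives p(0..28) = 1, 1, 2, 3, 5, 7, 11, 15, 22, 30, 42, 56, 77, 101, 135, 176, 231, 297, 385, 490, 627, 792, 1002, 1255, 1575, 1958, 2436, 3010, 3718. p(29) = p(28) + p(27) - p(24) - p(22) + p(17) + p(14) - p(7) - p(3) = 3718 + 3010 - 1575 - 1002 + 297 + 135 - 15 - 3 = 4565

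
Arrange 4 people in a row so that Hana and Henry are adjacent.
Treat as block: (4-1)! × 2! = 6 × 2 = 12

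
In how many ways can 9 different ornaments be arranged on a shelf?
9! = 362880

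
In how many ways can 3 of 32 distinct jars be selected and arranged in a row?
P(32,3) = 32!/(32-3)! = 29760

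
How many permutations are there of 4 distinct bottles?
4! = 24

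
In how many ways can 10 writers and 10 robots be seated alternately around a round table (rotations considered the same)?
Fix one of the writers: (10-1)! ways for the remaining writers, × 10! ways for the robots = 362880 × 3628800 = 1316818944000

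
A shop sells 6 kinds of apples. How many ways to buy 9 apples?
C(9+6-1, 6-1) = C(14, 5) = 2002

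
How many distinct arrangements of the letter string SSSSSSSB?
8! / (7! × 1!) = 8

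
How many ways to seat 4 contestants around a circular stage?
Circular: fix one position, arrange the rest. (4-1)! = 6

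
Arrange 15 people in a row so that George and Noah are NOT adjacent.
Total - adjacent = 15! - (15-1)!×2 = 1307674368000 - 174356582400 = 1133317785600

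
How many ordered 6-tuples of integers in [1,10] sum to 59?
Coefficient of x^59 in (x + x² + ... + x^10)^6. By inclusion-exclusion on dice exceeding 10: Σ_j (-1)^j C(6,j)·C(59-1-10j, 5) = C(6,0)·C(58,5) - C(6,1)·C(48,5) + C(6,2)·C(38,5) - C(6,3)·C(28,5) + C(6,4)·C(18,5) - C(6,5)·C(8,5) = 1·4582116 - 6·1712304 + 15·501942 - 20·98280 + 15·8568 - 6·56 = 6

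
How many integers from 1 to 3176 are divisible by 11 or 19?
⌊3176/11⌋ + ⌊3176/19⌋ - ⌊3176/209⌋ = 288 + 167 - 15 = 440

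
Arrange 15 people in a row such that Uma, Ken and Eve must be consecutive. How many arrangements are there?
Treat the 3 as one block: (15-3+1)! × 3! = 6227020800 × 6 = 37362124800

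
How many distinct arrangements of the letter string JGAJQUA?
7! / (1! × 1! × 1! × 2! × 2!) = 1260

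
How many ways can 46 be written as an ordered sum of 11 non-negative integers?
C(46+11-1, 11-1) = C(56, 10) = 35607051480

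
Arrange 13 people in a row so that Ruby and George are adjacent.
Treat as block: (13-1)! × 2! = 479001600 × 2 = 958003200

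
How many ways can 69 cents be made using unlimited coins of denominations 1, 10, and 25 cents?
Coefficient of x^69 in 1/(1-x^1) · 1/(1-x^10) · 1/(1-x^25). Case on j = number of 25-cent coins (j = 0..2); remainder r = 69 - 25j is made from {1,10} in ⌊r/10⌋+1 ways. r = 69, 44, 19 → 7 + 5 + 2 = 14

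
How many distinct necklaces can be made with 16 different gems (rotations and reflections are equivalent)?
(16-1)!/2 = 1307674368000/2 = 653837184000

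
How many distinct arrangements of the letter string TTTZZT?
6! / (2! × 4!) = 15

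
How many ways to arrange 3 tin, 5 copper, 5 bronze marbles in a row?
13! / (3! × 5! × 5!) = 72072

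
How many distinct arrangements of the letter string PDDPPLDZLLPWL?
13! / (1! × 4! × 4! × 1! × 3!) = 1801800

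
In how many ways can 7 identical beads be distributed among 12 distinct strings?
C(7+12-1, 12-1) = C(18, 11) = 31824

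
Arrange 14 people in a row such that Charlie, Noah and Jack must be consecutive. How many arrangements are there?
Treat the 3 as one block: (14-3+1)! × 3! = 479001600 × 6 = 2874009600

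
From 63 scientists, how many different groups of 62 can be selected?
C(63,62) = 63!/(62!×1!) = 63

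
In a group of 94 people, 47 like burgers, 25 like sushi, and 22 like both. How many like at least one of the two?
|A∪B| = |A| + |B| - |A∩B| = 47 + 25 - 22 = 50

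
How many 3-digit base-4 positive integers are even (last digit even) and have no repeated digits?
Last∈{0,2}. Last=0: 6. Last nonzero: 1×2×P(2,1) = 4. Total = 10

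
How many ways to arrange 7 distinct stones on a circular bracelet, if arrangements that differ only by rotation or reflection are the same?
(7-1)!/2 = 720/2 = 360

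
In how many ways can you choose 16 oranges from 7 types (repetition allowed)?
C(16+7-1, 7-1) = C(22, 6) = 74613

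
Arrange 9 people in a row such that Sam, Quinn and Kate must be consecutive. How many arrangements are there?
Treat the 3 as one block: (9-3+1)! × 3! = 5040 × 6 = 30240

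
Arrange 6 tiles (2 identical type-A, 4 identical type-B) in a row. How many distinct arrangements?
6! / (2! × 4!) = 15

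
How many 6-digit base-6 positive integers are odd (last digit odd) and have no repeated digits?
Last∈{1,3,5}. Last=0: 0. Last nonzero: 3×4×P(4,4) = 288. Total = 288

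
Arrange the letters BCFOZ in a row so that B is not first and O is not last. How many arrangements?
By inclusion-exclusion: 5! - 2×(5-1)! + (5-2)! = 120 - 48 + 6 = 78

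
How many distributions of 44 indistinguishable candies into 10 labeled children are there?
C(44+10-1, 10-1) = C(53, 9) = 4431613550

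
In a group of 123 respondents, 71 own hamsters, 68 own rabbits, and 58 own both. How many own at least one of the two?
|A∪B| = |A| + |B| - |A∩B| = 71 + 68 - 58 = 81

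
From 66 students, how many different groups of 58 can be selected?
C(66,58) = 66!/(58!×8!) = 5743572120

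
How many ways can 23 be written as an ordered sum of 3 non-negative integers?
C(23+3-1, 3-1) = C(25, 2) = 300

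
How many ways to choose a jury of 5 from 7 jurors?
C(7,5) = 7!/(5!×2!) = 21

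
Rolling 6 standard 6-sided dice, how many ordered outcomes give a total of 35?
Coefficient of x^35 in (x + x² + ... + x^6)^6. By inclusion-exclusion on dice exceeding 6: Σ_j (-1)^j C(6,j)·C(35-1-6j, 5) = C(6,0)·C(34,5) - C(6,1)·C(28,5) + C(6,2)·C(22,5) - C(6,3)·C(16,5) + C(6,4)·C(10,5) = 1·278256 - 6·98280 + 15·26334 - 20·4368 + 15·252 = 6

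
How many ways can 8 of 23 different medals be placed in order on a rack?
P(23,8) = 23!/(23-8)! = 19769460480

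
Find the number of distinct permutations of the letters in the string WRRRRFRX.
8! / (1! × 5! × 1! × 1!) = 336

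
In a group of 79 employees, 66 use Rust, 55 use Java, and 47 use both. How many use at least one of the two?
|A∪B| = |A| + |B| - |A∩B| = 66 + 55 - 47 = 74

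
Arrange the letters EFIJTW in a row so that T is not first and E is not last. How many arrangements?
By inclusion-exclusion: 6! - 2×(6-1)! + (6-2)! = 720 - 240 + 24 = 504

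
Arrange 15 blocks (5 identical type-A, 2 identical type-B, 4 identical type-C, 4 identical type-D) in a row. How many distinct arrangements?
15! / (5! × 2! × 4! × 4!) = 9459450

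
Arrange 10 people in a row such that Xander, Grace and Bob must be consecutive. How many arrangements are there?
Treat the 3 as one block: (10-3+1)! × 3! = 40320 × 6 = 241920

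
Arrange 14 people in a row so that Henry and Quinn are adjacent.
Treat as block: (14-1)! × 2! = 6227020800 × 2 = 12454041600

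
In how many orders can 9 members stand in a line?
9! = 362880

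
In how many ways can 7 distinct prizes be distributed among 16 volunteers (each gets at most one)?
P(16,7) = 16!/(16-7)! = 57657600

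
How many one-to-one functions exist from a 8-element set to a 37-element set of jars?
P(37,8) = 37!/(37-8)! = 1556675366400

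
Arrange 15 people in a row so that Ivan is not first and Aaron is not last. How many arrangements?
By inclusion-exclusion: 15! - 2×(15-1)! + (15-2)! = 1307674368000 - 174356582400 + 6227020800 = 1139544806400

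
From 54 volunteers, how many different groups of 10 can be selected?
C(54,10) = 54!/(10!×44!) = 23930713170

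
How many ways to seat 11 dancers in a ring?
Circular: fix one position, arrange the rest. (11-1)! = 3628800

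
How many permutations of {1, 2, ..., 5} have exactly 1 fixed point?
Choose the 1 fixed point C(5,1) = 5, derange the rest: !4 = Σ_{j=0}^{4} (-1)^j·4!/j! = 24 - 24 + 12 - 4 + 1 = 9. Product = 5 × 9 = 45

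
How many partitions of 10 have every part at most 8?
Let r_j(i) = number of partitions of i into parts ≤ j, for i = 0..10. r_1(i) = 1 for all i; r_j(i) = r_{j-1}(i) + r_j(i-j). Rows j = 2..8: ≤2: 1 1 2 2 3 3 4 4 5 5 6; ≤3: 1 1 2 3 4 5 7 8 10 12 14; ≤4: 1 1 2 3 5 6 9 11 15 18 23; ≤5: 1 1 2 3 5 7 10 13 18 23 30; ≤6: 1 1 2 3 5 7 11 14 20 26 35; ≤7: 1 1 2 3 5 7 11 15 21 28 38; ≤8: 1 1 2 3 5 7 11 15 22 29 40. r_8(10) = 40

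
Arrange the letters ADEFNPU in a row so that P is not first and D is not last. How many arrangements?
By inclusion-exclusion: 7! - 2×(7-1)! + (7-2)! = 5040 - 1440 + 120 = 3720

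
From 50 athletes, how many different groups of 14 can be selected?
C(50,14) = 50!/(14!×36!) = 937845656300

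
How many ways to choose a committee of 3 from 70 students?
C(70,3) = 70!/(3!×67!) = 54740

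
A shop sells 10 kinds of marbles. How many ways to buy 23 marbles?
C(23+10-1, 10-1) = C(32, 9) = 28048800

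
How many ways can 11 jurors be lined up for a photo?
11! = 39916800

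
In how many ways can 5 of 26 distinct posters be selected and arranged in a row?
P(26,5) = 26!/(26-5)! = 7893600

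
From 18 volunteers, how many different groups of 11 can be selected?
C(18,11) = 18!/(11!×7!) = 31824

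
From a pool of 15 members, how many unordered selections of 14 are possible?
C(15,14) = 15!/(14!×1!) = 15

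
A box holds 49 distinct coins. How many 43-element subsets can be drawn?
C(49,43) = 49!/(43!×6!) = 13983816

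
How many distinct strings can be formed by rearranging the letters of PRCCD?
5! / (1! × 1! × 2! × 1!) = 60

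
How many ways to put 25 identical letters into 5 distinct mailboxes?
C(25+5-1, 5-1) = C(29, 4) = 23751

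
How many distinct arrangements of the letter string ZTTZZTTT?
8! / (3! × 5!) = 56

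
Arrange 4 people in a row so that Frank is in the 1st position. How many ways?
Fix one position: (4-1)! = 6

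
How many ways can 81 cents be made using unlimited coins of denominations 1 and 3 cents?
Coefficient of x^81 in 1/(1-x^1) · 1/(1-x^3). Use j coins of 3 for j = 0..⌊81/3⌋ = 27, the rest in 1s: 27 + 1 = 28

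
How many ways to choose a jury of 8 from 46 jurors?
C(46,8) = 46!/(8!×38!) = 260932815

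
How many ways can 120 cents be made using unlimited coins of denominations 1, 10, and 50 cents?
Coefficient of x^120 in 1/(1-x^1) · 1/(1-x^10) · 1/(1-x^50). Case on j = number of 50-cent coins (j = 0..2); remainder r = 120 - 50j is made from {1,10} in ⌊r/10⌋+1 ways. r = 120, 70, 20 → 13 + 8 + 3 = 24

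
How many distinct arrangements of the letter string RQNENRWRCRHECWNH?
16! / (2! × 1! × 2! × 2! × 4! × 3! × 2!) = 9081072000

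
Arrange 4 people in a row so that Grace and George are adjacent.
Treat as block: (4-1)! × 2! = 6 × 2 = 12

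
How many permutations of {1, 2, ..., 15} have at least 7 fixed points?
Exactly j fixed points: C(15,j)·!(15-j); sum over j ≥ 7 (derangement numbers via !m = (m-1)·(!(m-1) + !(m-2)): !0..!8 = 1, 0, 1, 2, 9, 44, 265, 1854, 14833). Σ_{j=7}^{15} C(15,j)·!(15-j) = C(15,7)·!8 + C(15,8)·!7 + C(15,9)·!6 + C(15,10)·!5 + C(15,11)·!4 + C(15,12)·!3 + C(15,13)·!2 + C(15,14)·!1 + C(15,15)·!0 = 6435·14833 + 6435·1854 + 5005·265 + 3003·44 + 1365·9 + 455·2 + 105·1 + 15·0 + 1·1 = 108852603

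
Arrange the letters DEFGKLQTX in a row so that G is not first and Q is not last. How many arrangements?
By inclusion-exclusion: 9! - 2×(9-1)! + (9-2)! = 362880 - 80640 + 5040 = 287280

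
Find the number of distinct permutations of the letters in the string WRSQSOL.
7! / (1! × 2! × 1! × 1! × 1! × 1!) = 2520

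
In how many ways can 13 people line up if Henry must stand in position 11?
Fix one position: (13-1)! = 479001600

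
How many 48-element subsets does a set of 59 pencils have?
C(59,48) = 59!/(48!×11!) = 279871768995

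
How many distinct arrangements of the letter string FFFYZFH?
7! / (1! × 4! × 1! × 1!) = 210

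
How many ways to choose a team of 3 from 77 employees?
C(77,3) = 77!/(3!×74!) = 73150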